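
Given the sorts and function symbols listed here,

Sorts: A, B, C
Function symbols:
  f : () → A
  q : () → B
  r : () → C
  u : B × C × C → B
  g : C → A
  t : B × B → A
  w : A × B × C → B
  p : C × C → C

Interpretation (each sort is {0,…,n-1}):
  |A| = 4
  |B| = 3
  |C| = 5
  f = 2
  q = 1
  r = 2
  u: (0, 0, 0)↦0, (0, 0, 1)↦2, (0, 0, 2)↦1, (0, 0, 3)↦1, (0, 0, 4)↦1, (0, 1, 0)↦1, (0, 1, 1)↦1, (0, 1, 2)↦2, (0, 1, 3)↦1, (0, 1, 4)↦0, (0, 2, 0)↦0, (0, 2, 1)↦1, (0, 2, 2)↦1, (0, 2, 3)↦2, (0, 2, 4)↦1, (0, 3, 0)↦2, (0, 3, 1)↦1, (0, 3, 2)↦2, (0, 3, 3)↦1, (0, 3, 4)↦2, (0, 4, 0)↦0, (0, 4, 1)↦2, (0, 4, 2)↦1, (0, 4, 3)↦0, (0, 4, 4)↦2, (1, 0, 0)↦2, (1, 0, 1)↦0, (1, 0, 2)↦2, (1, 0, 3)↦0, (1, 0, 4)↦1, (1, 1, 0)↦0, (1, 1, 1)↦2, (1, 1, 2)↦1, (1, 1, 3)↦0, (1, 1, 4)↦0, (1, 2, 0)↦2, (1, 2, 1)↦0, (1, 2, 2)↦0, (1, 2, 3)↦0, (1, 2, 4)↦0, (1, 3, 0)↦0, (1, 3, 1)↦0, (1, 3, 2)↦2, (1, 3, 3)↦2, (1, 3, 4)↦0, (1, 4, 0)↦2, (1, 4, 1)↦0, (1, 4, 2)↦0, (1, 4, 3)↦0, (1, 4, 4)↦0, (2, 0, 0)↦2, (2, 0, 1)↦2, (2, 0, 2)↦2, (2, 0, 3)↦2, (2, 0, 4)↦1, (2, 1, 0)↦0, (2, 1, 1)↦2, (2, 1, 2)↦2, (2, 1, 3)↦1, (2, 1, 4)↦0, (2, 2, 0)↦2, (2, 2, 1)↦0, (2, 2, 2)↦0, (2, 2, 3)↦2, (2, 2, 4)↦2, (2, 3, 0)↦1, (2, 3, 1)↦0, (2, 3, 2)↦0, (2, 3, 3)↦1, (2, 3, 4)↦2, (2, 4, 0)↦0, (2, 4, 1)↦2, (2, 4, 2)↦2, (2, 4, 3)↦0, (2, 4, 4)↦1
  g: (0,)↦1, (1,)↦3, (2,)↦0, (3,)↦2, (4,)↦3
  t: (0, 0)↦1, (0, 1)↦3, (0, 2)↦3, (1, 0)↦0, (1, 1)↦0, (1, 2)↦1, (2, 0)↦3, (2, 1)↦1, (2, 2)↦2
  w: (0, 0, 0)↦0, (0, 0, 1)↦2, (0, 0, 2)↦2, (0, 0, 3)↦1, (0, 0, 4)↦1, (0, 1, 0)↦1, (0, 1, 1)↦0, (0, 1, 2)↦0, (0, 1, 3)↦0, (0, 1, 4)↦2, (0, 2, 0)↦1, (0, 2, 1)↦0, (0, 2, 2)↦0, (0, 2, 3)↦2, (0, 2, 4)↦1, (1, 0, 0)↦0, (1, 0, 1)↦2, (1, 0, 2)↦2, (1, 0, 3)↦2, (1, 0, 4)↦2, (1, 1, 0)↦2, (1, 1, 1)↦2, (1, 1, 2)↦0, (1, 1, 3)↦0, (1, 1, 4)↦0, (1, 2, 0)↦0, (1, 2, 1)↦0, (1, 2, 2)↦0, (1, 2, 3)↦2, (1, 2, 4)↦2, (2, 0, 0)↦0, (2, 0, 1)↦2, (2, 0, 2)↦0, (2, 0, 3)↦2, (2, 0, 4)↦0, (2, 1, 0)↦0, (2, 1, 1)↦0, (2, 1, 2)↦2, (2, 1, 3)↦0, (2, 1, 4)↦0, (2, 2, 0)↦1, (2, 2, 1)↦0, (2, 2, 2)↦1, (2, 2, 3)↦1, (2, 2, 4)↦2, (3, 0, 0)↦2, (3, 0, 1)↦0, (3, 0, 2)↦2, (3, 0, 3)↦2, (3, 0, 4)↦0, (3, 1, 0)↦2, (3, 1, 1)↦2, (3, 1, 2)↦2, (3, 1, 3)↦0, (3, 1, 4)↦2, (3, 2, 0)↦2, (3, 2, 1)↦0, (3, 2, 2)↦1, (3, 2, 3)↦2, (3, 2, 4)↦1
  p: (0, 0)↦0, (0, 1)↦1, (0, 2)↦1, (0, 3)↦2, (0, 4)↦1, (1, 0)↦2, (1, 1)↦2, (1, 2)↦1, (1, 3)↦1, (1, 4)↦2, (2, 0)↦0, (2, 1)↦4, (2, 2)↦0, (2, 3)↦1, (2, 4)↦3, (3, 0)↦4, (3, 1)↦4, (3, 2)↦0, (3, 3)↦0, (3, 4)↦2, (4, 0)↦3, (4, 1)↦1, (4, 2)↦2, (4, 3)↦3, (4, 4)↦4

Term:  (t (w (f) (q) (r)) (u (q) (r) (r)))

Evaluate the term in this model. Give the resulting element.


  f = 2
  q = 1
  r = 2
  (w (f) (q) (r)) = w(2, 1, 2) = 2
  q = 1
  r = 2
  r = 2
  (u (q) (r) (r)) = u(1, 2, 2) = 0
  (t (w (f) (q) (r)) (u (q) (r) (r))) = t(2, 0) = 3

value = 3


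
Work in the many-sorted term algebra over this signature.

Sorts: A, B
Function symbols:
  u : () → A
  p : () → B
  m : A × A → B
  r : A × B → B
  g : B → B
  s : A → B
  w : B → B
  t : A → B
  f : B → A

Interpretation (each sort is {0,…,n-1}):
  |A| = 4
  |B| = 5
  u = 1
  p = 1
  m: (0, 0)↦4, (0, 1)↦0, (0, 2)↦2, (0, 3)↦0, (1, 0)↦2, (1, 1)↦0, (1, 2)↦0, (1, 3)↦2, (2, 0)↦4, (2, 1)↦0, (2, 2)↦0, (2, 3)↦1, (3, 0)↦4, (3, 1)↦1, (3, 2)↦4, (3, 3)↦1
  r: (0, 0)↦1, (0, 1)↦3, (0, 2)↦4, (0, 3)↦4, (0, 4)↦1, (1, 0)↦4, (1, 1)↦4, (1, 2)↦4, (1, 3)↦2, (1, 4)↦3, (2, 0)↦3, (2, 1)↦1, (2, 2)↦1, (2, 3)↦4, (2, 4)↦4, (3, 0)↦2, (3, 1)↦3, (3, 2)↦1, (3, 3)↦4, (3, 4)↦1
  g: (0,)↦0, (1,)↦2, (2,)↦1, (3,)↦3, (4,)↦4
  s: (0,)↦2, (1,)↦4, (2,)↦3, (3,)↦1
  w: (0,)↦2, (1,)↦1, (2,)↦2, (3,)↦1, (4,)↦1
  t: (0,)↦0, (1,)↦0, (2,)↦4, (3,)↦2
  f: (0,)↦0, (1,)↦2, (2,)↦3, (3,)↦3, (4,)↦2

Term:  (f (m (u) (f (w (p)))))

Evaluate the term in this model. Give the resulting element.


value = 0

  u = 1
  p = 1
  (w (p)) = w(1,) = 1
  (f (w (p))) = f(1,) = 2
  (m (u) (f (w (p)))) = m(1, 2) = 0
  (f (m (u) (f (w (p))))) = f(0,) = 0


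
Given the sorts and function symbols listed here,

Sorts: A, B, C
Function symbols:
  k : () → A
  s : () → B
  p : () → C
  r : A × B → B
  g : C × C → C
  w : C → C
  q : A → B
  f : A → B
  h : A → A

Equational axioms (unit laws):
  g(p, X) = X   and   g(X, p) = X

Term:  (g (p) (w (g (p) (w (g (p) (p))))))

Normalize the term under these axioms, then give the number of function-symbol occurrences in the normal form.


1. (g (p) (w (g (p) (w (g (p) (p))))))  →  (w (g (p) (w (g (p) (p)))))
2. (w (g (p) (w (g (p) (p)))))  →  (w (w (g (p) (p))))
3. (w (w (g (p) (p))))  →  (w (w (p)))
normal form: (w (w (p)))

size = 3


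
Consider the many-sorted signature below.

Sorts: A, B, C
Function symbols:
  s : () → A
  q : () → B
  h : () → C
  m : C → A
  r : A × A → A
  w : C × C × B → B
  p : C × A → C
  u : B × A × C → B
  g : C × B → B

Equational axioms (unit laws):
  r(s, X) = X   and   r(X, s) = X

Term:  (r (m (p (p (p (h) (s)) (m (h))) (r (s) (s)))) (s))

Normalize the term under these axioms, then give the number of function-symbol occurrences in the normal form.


1. (r (m (p (p (p (h) (s)) (m (h))) (r (s) (s)))) (s))  →  (m (p (p (p (h) (s)) (m (h))) (r (s) (s))))
2. (m (p (p (p (h) (s)) (m (h))) (r (s) (s))))  →  (m (p (p (p (h) (s)) (m (h))) (s)))
normal form: (m (p (p (p (h) (s)) (m (h))) (s)))

size = 9


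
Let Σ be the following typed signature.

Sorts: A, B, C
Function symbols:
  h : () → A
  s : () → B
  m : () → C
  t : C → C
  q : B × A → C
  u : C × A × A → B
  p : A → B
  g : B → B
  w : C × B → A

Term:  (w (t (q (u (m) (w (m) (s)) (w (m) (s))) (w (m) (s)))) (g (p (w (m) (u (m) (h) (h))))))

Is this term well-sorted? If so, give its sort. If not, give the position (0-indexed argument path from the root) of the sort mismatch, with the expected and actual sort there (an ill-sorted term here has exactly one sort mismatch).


        (m) : C
          (m) : C
          (s) : B
        (w (m) (s)) : A
          (m) : C
          (s) : B
        (w (m) (s)) : A
      (u (m) (w (m) (s)) (w (m) (s))) : B
        (m) : C
        (s) : B
      (w (m) (s)) : A
    (q (u (m) (w (m) (s)) (w (m) (s))) (w (m) (s))) : C
  (t (q (u (m) (w (m) (s)) (w (m) (s))) (w (m) (s)))) : C
        (m) : C
          (m) : C
          (h) : A
          (h) : A
        (u (m) (h) (h)) : B
      (w (m) (u (m) (h) (h))) : A
    (p (w (m) (u (m) (h) (h)))) : B
  (g (p (w (m) (u (m) (h) (h))))) : B
(w (t (q (u (m) (w (m) (s)) (w (m) (s))) (w (m) (s)))) (g (p (w (m) (u (m) (h) (h)))))) : A

well-sorted; sort = A


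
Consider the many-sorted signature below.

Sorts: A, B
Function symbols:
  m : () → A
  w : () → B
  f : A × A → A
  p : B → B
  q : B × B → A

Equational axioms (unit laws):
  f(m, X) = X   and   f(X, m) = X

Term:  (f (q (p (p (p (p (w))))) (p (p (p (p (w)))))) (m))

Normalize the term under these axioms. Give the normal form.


normal form = (q (p (p (p (p (w))))) (p (p (p (p (w))))))

1. (f (q (p (p (p (p (w))))) (p (p (p (p (w)))))) (m))  →  (q (p (p (p (p (w))))) (p (p (p (p (w))))))


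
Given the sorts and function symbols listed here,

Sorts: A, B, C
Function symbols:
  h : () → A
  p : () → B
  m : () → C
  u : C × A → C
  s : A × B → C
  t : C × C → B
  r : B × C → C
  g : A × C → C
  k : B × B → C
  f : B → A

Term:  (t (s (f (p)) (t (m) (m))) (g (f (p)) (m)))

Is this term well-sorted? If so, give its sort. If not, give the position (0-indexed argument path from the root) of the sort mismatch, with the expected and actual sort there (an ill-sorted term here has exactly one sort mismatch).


well-sorted; sort = B

      (p) : B
    (f (p)) : A
      (m) : C
      (m) : C
    (t (m) (m)) : B
  (s (f (p)) (t (m) (m))) : C
      (p) : B
    (f (p)) : A
    (m) : C
  (g (f (p)) (m)) : C
(t (s (f (p)) (t (m) (m))) (g (f (p)) (m))) : B


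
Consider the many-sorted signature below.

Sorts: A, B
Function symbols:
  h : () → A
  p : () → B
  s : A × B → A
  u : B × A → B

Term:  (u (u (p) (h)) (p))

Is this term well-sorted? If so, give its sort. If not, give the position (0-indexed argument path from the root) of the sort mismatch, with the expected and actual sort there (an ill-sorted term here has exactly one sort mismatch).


    (p) : B
    (h) : A
  (u (p) (h)) : B
  (p) : B
(u (u (p) (h)) (p)) : ✗ arg 1 at [1] has sort B, expected A

ill-sorted at position [1]: expected A, got B


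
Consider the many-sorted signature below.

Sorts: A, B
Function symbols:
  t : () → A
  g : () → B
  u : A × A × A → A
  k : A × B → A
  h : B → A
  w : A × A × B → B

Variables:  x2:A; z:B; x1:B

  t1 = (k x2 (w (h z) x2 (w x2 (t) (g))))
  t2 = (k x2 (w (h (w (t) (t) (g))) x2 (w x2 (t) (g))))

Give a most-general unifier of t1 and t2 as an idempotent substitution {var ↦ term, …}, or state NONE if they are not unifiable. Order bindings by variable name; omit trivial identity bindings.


{z ↦ (w (t) (t) (g))}


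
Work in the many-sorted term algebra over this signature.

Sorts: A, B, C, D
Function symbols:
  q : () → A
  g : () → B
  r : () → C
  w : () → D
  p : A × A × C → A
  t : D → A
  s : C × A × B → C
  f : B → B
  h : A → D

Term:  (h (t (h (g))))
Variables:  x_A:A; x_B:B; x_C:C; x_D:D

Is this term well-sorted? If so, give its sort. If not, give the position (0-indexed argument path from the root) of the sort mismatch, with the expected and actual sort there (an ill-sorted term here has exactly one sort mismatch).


      (g) : B
    (h (g)) : ✗ arg 0 at [0, 0, 0] has sort B, expected A

ill-sorted at position [0, 0, 0]: expected A, got B


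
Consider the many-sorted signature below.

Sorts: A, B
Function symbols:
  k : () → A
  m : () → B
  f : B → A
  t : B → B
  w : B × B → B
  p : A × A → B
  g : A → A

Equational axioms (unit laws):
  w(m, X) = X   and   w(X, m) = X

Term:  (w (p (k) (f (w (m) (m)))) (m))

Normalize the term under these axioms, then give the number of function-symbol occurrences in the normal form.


size = 4

1. (w (p (k) (f (w (m) (m)))) (m))  →  (p (k) (f (w (m) (m))))
2. (p (k) (f (w (m) (m))))  →  (p (k) (f (m)))
normal form: (p (k) (f (m)))


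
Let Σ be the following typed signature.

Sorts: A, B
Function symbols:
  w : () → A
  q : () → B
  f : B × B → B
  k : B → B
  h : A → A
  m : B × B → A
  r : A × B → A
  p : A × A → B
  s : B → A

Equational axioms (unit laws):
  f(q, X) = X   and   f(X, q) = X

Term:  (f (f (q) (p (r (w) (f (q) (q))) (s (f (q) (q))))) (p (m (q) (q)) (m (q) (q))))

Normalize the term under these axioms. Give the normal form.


1. (f (f (q) (p (r (w) (f (q) (q))) (s (f (q) (q))))) (p (m (q) (q)) (m (q) (q))))  →  (f (p (r (w) (f (q) (q))) (s (f (q) (q)))) (p (m (q) (q)) (m (q) (q))))
2. (f (p (r (w) (f (q) (q))) (s (f (q) (q)))) (p (m (q) (q)) (m (q) (q))))  →  (f (p (r (w) (q)) (s (f (q) (q)))) (p (m (q) (q)) (m (q) (q))))
3. (f (p (r (w) (q)) (s (f (q) (q)))) (p (m (q) (q)) (m (q) (q))))  →  (f (p (r (w) (q)) (s (q))) (p (m (q) (q)) (m (q) (q))))

normal form = (f (p (r (w) (q)) (s (q))) (p (m (q) (q)) (m (q) (q))))


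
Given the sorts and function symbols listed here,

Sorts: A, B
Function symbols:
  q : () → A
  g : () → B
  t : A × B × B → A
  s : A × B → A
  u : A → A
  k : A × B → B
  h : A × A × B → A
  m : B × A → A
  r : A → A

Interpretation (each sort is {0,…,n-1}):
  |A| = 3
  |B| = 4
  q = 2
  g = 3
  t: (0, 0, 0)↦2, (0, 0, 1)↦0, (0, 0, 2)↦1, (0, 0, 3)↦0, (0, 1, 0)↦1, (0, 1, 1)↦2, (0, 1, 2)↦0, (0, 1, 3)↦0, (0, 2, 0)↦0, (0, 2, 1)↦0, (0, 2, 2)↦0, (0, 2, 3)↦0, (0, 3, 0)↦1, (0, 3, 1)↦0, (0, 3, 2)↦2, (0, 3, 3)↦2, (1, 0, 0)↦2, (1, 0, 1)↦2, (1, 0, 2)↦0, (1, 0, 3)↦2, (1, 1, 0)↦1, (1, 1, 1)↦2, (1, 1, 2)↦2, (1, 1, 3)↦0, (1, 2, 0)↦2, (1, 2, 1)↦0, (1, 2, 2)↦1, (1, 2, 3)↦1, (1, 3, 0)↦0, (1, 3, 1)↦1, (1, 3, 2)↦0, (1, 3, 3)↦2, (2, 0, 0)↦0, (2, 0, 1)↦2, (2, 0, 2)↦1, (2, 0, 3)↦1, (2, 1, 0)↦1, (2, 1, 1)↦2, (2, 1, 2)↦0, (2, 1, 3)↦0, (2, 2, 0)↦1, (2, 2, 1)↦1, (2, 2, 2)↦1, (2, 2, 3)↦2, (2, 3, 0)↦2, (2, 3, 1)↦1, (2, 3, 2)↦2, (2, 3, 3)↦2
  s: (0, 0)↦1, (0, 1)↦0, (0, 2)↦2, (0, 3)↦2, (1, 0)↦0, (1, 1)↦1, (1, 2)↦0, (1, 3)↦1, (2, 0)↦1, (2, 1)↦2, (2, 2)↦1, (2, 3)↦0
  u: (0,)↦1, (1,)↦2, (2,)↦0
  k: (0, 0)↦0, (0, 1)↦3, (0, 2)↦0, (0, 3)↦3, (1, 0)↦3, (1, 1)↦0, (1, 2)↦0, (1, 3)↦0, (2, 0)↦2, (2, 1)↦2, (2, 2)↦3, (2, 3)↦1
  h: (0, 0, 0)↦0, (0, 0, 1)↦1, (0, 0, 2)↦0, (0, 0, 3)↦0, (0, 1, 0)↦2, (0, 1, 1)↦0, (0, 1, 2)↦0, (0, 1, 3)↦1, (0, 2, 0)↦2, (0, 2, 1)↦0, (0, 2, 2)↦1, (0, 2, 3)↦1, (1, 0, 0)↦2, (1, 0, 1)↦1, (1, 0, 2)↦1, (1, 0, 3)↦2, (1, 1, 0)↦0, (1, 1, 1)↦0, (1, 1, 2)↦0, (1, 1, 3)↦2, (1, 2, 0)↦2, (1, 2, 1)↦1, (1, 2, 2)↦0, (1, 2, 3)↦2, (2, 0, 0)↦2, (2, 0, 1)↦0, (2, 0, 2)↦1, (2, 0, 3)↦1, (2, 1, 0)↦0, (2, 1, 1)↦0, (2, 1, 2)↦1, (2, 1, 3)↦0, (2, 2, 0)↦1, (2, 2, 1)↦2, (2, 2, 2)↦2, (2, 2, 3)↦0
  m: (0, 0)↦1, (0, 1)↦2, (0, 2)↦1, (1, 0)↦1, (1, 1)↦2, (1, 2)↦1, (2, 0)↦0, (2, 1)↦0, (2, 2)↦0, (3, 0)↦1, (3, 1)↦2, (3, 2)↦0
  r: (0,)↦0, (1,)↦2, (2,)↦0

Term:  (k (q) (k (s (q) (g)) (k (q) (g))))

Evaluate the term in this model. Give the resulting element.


  q = 2
  q = 2
  g = 3
  (s (q) (g)) = s(2, 3) = 0
  q = 2
  g = 3
  (k (q) (g)) = k(2, 3) = 1
  (k (s (q) (g)) (k (q) (g))) = k(0, 1) = 3
  (k (q) (k (s (q) (g)) (k (q) (g)))) = k(2, 3) = 1

value = 1


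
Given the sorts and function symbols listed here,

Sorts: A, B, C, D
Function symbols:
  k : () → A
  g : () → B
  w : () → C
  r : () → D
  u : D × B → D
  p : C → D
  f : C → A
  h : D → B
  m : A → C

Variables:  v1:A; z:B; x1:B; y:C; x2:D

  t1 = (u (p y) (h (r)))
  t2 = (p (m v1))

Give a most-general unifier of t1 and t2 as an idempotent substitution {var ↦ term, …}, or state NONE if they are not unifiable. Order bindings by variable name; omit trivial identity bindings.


NONE (not unifiable)

head clash or occurs-check failure — not unifiable


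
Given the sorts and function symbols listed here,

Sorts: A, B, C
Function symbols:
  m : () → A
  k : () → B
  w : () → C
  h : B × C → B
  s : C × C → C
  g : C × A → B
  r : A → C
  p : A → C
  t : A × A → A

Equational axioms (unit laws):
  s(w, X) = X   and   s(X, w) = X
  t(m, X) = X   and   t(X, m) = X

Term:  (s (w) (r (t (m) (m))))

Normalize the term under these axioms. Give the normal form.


normal form = (r (m))

1. (s (w) (r (t (m) (m))))  →  (r (t (m) (m)))
2. (r (t (m) (m)))  →  (r (m))


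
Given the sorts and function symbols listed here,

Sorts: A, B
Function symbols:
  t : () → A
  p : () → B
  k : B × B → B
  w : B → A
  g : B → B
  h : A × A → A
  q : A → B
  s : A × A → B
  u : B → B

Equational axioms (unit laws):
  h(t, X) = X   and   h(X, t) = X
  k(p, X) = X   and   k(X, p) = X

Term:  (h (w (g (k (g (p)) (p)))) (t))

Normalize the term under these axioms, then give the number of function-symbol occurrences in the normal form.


size = 4

1. (h (w (g (k (g (p)) (p)))) (t))  →  (w (g (k (g (p)) (p))))
2. (w (g (k (g (p)) (p))))  →  (w (g (g (p))))
normal form: (w (g (g (p))))


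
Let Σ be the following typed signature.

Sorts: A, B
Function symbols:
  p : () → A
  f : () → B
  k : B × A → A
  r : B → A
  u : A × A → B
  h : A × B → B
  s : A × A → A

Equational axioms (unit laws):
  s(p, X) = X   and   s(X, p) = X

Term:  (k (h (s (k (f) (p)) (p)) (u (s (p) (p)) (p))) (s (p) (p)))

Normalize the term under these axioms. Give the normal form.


normal form = (k (h (k (f) (p)) (u (p) (p))) (p))

1. (k (h (s (k (f) (p)) (p)) (u (s (p) (p)) (p))) (s (p) (p)))  →  (k (h (k (f) (p)) (u (s (p) (p)) (p))) (s (p) (p)))
2. (k (h (k (f) (p)) (u (s (p) (p)) (p))) (s (p) (p)))  →  (k (h (k (f) (p)) (u (p) (p))) (s (p) (p)))
3. (k (h (k (f) (p)) (u (p) (p))) (s (p) (p)))  →  (k (h (k (f) (p)) (u (p) (p))) (p))


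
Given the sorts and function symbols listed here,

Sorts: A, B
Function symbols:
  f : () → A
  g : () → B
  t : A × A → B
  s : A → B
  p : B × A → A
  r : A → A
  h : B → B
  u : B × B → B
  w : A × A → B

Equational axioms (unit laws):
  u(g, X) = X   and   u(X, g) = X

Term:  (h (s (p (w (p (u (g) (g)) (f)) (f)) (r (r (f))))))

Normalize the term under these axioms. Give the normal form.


normal form = (h (s (p (w (p (g) (f)) (f)) (r (r (f))))))

1. (h (s (p (w (p (u (g) (g)) (f)) (f)) (r (r (f))))))  →  (h (s (p (w (p (g) (f)) (f)) (r (r (f))))))


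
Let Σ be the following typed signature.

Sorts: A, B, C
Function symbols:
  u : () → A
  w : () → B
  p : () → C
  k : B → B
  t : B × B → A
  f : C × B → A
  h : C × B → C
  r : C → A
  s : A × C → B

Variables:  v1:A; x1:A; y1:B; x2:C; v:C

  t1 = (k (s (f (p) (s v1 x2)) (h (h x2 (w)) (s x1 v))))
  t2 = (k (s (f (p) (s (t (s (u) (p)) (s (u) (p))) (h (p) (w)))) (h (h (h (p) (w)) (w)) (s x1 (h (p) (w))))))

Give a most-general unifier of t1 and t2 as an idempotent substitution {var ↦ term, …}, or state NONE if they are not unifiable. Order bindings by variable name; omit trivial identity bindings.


{v ↦ (h (p) (w)), v1 ↦ (t (s (u) (p)) (s (u) (p))), x2 ↦ (h (p) (w))}


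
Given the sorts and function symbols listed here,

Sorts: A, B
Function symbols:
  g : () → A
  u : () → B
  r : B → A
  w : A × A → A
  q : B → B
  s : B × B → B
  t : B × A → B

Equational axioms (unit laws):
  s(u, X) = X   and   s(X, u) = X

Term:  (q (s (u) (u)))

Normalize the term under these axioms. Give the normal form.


normal form = (q (u))

1. (q (s (u) (u)))  →  (q (u))


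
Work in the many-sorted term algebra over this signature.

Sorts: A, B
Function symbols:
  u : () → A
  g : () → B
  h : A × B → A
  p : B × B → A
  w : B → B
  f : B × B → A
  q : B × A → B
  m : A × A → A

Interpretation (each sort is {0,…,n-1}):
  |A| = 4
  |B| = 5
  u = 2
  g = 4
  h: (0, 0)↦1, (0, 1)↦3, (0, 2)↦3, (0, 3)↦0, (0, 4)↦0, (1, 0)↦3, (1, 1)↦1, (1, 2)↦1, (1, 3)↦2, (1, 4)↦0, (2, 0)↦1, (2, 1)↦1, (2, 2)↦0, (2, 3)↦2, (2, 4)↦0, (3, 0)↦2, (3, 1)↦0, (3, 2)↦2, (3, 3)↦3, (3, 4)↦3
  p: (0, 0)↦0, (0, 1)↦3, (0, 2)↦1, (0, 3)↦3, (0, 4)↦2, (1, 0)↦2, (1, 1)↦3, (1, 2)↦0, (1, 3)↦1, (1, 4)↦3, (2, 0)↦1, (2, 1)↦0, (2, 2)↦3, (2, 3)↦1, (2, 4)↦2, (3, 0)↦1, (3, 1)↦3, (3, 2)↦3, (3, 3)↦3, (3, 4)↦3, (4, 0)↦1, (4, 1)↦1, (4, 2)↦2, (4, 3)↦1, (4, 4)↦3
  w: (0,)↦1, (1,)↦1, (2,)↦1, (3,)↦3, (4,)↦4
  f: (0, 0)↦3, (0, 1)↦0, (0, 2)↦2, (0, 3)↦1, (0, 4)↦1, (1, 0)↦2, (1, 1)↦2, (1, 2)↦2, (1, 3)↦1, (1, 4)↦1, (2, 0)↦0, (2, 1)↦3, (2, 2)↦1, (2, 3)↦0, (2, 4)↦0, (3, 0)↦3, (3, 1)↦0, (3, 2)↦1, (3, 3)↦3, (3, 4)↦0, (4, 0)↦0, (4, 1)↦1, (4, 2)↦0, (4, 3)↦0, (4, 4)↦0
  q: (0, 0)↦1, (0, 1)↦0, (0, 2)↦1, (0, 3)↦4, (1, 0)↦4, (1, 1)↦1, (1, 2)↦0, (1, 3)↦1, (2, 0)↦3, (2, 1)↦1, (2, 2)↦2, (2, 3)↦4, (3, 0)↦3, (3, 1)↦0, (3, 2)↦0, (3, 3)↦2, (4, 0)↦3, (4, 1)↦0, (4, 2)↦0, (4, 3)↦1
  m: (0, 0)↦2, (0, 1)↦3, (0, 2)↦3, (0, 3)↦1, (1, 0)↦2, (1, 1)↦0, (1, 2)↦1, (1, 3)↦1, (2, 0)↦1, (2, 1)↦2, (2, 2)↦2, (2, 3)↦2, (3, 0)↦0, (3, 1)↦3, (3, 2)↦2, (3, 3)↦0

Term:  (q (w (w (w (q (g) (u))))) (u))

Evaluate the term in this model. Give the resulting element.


value = 0

  g = 4
  u = 2
  (q (g) (u)) = q(4, 2) = 0
  (w (q (g) (u))) = w(0,) = 1
  (w (w (q (g) (u)))) = w(1,) = 1
  (w (w (w (q (g) (u))))) = w(1,) = 1
  u = 2
  (q (w (w (w (q (g) (u))))) (u)) = q(1, 2) = 0


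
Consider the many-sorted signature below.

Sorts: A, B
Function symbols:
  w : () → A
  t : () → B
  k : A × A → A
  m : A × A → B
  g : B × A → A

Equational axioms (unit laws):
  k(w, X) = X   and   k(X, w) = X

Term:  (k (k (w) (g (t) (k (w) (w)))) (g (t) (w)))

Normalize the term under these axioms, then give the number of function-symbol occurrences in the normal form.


1. (k (k (w) (g (t) (k (w) (w)))) (g (t) (w)))  →  (k (g (t) (k (w) (w))) (g (t) (w)))
2. (k (g (t) (k (w) (w))) (g (t) (w)))  →  (k (g (t) (w)) (g (t) (w)))
normal form: (k (g (t) (w)) (g (t) (w)))

size = 7


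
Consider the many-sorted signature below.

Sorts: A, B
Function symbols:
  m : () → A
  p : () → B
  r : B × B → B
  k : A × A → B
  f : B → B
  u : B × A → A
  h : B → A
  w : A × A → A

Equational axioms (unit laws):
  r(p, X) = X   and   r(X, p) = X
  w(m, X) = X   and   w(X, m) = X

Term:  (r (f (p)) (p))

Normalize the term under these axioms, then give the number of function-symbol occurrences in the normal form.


size = 2

1. (r (f (p)) (p))  →  (f (p))
normal form: (f (p))


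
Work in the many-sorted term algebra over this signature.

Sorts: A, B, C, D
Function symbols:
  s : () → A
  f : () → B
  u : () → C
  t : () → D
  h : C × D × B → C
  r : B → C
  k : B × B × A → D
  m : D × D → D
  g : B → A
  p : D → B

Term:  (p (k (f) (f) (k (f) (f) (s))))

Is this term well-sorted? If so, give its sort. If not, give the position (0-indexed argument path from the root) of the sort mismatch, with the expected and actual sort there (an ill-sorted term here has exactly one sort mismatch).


ill-sorted at position [0, 2]: expected A, got D

    (f) : B
    (f) : B
      (f) : B
      (f) : B
      (s) : A
    (k (f) (f) (s)) : D
  (k (f) (f) (k (f) (f) (s))) : ✗ arg 2 at [0, 2] has sort D, expected A


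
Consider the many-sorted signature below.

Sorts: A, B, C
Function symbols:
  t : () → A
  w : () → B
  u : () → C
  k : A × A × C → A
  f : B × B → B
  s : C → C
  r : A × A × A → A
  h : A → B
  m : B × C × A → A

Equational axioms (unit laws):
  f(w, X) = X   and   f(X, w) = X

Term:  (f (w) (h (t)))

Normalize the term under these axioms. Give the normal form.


1. (f (w) (h (t)))  →  (h (t))

normal form = (h (t))


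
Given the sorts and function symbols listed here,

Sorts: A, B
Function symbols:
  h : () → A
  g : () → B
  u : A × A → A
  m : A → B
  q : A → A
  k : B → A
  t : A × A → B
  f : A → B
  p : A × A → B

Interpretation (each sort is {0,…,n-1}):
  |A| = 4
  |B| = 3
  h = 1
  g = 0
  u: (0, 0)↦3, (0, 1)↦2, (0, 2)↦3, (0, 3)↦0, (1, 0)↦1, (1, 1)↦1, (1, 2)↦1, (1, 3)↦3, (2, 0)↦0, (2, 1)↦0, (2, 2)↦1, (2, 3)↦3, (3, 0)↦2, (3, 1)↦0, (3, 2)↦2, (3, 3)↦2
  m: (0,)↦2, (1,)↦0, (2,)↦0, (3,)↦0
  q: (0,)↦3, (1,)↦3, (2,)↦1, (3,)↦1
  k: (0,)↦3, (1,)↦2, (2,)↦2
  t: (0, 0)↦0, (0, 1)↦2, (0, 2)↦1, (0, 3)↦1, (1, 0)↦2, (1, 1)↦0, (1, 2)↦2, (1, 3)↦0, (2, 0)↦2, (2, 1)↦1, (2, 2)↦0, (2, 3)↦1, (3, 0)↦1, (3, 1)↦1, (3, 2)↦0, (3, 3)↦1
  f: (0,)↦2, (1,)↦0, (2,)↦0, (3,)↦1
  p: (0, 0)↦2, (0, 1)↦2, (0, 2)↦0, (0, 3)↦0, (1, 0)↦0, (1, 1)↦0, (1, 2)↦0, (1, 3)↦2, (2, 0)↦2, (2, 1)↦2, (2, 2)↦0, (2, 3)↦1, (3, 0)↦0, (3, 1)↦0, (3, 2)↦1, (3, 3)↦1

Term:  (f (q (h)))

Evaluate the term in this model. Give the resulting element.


value = 1

  h = 1
  (q (h)) = q(1,) = 3
  (f (q (h))) = f(3,) = 1


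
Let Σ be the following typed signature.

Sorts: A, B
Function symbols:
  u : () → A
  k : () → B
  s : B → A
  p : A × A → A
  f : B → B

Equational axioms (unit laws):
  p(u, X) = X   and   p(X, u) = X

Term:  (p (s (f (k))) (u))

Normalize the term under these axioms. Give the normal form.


1. (p (s (f (k))) (u))  →  (s (f (k)))

normal form = (s (f (k)))


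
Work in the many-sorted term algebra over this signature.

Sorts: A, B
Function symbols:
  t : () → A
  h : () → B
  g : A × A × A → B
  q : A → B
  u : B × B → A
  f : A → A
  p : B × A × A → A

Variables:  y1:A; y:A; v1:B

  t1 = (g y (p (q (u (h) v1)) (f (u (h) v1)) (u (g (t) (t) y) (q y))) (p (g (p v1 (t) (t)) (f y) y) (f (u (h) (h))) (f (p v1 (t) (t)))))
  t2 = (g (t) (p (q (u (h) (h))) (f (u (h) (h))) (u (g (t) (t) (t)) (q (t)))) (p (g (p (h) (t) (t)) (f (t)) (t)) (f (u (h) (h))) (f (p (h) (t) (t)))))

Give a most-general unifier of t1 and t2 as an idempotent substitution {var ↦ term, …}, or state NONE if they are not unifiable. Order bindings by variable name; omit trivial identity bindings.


{v1 ↦ (h), y ↦ (t)}


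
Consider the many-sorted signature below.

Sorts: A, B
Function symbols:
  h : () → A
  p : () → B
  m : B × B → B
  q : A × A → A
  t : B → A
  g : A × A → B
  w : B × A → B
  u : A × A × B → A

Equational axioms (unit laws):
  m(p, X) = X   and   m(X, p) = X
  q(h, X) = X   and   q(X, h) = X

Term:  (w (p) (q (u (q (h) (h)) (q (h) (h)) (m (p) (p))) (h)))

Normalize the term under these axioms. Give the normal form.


1. (w (p) (q (u (q (h) (h)) (q (h) (h)) (m (p) (p))) (h)))  →  (w (p) (u (q (h) (h)) (q (h) (h)) (m (p) (p))))
2. (w (p) (u (q (h) (h)) (q (h) (h)) (m (p) (p))))  →  (w (p) (u (h) (q (h) (h)) (m (p) (p))))
3. (w (p) (u (h) (q (h) (h)) (m (p) (p))))  →  (w (p) (u (h) (h) (m (p) (p))))
4. (w (p) (u (h) (h) (m (p) (p))))  →  (w (p) (u (h) (h) (p)))

normal form = (w (p) (u (h) (h) (p)))


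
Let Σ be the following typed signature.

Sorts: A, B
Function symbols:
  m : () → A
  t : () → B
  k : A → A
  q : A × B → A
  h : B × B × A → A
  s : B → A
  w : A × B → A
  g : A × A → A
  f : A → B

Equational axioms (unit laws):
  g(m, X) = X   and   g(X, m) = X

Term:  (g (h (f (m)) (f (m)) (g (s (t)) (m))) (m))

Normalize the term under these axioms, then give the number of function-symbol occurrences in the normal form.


1. (g (h (f (m)) (f (m)) (g (s (t)) (m))) (m))  →  (h (f (m)) (f (m)) (g (s (t)) (m)))
2. (h (f (m)) (f (m)) (g (s (t)) (m)))  →  (h (f (m)) (f (m)) (s (t)))
normal form: (h (f (m)) (f (m)) (s (t)))

size = 7


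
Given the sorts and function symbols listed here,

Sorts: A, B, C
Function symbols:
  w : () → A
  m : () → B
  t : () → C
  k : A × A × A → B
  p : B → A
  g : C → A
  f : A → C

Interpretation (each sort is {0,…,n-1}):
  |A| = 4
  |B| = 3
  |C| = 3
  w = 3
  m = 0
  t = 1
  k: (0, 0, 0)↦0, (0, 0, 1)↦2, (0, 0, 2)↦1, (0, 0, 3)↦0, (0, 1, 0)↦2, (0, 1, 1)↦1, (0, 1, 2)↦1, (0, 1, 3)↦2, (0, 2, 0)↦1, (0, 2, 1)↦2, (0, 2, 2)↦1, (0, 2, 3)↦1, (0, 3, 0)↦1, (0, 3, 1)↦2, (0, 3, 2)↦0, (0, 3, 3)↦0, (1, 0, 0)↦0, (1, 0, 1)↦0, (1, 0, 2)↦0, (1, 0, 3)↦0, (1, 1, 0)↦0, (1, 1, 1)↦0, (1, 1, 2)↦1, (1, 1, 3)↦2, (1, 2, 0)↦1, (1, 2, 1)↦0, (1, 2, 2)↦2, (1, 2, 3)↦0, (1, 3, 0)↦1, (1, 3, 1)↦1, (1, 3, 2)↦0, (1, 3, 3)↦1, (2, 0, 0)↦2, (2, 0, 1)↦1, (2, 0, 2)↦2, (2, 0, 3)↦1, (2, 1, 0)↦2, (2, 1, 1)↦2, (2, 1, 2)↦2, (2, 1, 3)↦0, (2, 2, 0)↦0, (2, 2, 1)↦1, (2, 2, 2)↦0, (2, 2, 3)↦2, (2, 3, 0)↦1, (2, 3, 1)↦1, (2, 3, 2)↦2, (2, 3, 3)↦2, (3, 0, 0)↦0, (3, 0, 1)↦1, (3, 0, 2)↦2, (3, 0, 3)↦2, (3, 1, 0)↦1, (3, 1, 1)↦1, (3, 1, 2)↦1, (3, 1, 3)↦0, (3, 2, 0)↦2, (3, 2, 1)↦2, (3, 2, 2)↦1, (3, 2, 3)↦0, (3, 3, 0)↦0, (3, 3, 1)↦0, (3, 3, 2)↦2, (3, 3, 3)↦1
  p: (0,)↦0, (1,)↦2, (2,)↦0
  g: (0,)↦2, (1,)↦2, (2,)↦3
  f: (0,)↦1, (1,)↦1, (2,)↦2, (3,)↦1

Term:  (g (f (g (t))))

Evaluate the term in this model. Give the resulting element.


value = 3

  t = 1
  (g (t)) = g(1,) = 2
  (f (g (t))) = f(2,) = 2
  (g (f (g (t)))) = g(2,) = 3


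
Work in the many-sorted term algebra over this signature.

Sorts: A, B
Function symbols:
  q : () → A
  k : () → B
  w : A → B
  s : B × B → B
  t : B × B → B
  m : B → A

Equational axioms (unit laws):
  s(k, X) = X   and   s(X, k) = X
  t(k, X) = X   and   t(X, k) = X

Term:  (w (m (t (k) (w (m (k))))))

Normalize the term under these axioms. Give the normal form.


normal form = (w (m (w (m (k)))))

1. (w (m (t (k) (w (m (k))))))  →  (w (m (w (m (k)))))


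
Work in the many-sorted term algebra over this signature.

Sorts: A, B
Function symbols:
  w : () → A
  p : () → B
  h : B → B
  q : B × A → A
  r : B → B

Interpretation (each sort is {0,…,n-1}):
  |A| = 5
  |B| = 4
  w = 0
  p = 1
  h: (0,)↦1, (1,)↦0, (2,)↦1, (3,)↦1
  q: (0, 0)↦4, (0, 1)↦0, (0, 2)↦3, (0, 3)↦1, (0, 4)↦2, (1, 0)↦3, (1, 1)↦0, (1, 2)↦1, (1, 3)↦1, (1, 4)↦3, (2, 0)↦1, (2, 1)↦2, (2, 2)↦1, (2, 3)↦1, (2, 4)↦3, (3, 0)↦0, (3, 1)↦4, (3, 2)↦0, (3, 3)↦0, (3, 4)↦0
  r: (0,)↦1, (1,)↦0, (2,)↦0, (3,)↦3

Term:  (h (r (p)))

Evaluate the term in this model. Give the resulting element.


value = 1

  p = 1
  (r (p)) = r(1,) = 0
  (h (r (p))) = h(0,) = 1


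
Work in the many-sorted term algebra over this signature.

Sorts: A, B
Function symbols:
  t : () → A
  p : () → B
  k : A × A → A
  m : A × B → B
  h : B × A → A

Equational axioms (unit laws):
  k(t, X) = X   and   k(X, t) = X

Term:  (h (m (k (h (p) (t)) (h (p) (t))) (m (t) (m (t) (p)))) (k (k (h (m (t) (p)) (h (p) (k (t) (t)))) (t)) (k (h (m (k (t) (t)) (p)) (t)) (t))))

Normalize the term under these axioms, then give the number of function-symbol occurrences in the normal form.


1. (h (m (k (h (p) (t)) (h (p) (t))) (m (t) (m (t) (p)))) (k (k (h (m (t) (p)) (h (p) (k (t) (t)))) (t)) (k (h (m (k (t) (t)) (p)) (t)) (t))))  →  (h (m (k (h (p) (t)) (h (p) (t))) (m (t) (m (t) (p)))) (k (h (m (t) (p)) (h (p) (k (t) (t)))) (k (h (m (k (t) (t)) (p)) (t)) (t))))
2. (h (m (k (h (p) (t)) (h (p) (t))) (m (t) (m (t) (p)))) (k (h (m (t) (p)) (h (p) (k (t) (t)))) (k (h (m (k (t) (t)) (p)) (t)) (t))))  →  (h (m (k (h (p) (t)) (h (p) (t))) (m (t) (m (t) (p)))) (k (h (m (t) (p)) (h (p) (t))) (k (h (m (k (t) (t)) (p)) (t)) (t))))
3. (h (m (k (h (p) (t)) (h (p) (t))) (m (t) (m (t) (p)))) (k (h (m (t) (p)) (h (p) (t))) (k (h (m (k (t) (t)) (p)) (t)) (t))))  →  (h (m (k (h (p) (t)) (h (p) (t))) (m (t) (m (t) (p)))) (k (h (m (t) (p)) (h (p) (t))) (h (m (k (t) (t)) (p)) (t))))
4. (h (m (k (h (p) (t)) (h (p) (t))) (m (t) (m (t) (p)))) (k (h (m (t) (p)) (h (p) (t))) (h (m (k (t) (t)) (p)) (t))))  →  (h (m (k (h (p) (t)) (h (p) (t))) (m (t) (m (t) (p)))) (k (h (m (t) (p)) (h (p) (t))) (h (m (t) (p)) (t))))
normal form: (h (m (k (h (p) (t)) (h (p) (t))) (m (t) (m (t) (p)))) (k (h (m (t) (p)) (h (p) (t))) (h (m (t) (p)) (t))))

size = 27


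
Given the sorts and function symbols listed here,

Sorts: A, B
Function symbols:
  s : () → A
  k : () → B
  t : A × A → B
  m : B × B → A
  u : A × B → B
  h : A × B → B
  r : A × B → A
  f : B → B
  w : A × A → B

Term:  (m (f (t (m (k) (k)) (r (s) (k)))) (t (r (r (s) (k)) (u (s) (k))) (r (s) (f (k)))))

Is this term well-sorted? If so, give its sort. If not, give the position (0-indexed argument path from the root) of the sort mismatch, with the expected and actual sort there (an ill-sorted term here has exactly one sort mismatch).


        (k) : B
        (k) : B
      (m (k) (k)) : A
        (s) : A
        (k) : B
      (r (s) (k)) : A
    (t (m (k) (k)) (r (s) (k))) : B
  (f (t (m (k) (k)) (r (s) (k)))) : B
        (s) : A
        (k) : B
      (r (s) (k)) : A
        (s) : A
        (k) : B
      (u (s) (k)) : B
    (r (r (s) (k)) (u (s) (k))) : A
      (s) : A
        (k) : B
      (f (k)) : B
    (r (s) (f (k))) : A
  (t (r (r (s) (k)) (u (s) (k))) (r (s) (f (k)))) : B
(m (f (t (m (k) (k)) (r (s) (k)))) (t (r (r (s) (k)) (u (s) (k))) (r (s) (f (k))))) : A

well-sorted; sort = A


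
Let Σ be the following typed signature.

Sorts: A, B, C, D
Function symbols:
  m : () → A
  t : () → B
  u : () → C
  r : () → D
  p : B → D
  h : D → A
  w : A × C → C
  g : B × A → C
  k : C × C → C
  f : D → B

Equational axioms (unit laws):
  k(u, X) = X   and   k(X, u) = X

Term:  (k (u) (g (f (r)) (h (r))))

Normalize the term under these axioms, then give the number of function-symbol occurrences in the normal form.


1. (k (u) (g (f (r)) (h (r))))  →  (g (f (r)) (h (r)))
normal form: (g (f (r)) (h (r)))

size = 5


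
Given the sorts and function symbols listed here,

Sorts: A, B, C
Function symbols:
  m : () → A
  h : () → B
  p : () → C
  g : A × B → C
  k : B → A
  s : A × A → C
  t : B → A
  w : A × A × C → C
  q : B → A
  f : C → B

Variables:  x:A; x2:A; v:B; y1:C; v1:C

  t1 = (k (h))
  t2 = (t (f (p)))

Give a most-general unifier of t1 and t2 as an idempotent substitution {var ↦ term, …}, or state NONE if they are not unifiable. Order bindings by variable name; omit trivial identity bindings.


NONE (not unifiable)

head clash or occurs-check failure — not unifiable


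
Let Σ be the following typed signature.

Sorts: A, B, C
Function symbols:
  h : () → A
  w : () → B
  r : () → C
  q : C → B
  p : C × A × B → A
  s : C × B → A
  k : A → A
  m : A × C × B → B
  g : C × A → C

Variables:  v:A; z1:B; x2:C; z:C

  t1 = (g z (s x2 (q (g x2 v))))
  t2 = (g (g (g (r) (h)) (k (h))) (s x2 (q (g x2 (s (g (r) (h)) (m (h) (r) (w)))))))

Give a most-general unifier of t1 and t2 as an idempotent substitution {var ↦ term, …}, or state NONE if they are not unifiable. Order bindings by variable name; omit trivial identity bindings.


{v ↦ (s (g (r) (h)) (m (h) (r) (w))), z ↦ (g (g (r) (h)) (k (h)))}


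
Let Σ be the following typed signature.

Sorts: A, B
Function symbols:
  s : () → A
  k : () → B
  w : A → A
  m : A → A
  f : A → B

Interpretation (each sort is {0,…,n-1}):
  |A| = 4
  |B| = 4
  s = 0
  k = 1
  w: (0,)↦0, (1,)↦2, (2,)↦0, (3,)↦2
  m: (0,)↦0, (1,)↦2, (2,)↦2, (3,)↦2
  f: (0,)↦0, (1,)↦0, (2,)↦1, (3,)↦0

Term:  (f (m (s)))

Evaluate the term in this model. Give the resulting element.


  s = 0
  (m (s)) = m(0,) = 0
  (f (m (s))) = f(0,) = 0

value = 0


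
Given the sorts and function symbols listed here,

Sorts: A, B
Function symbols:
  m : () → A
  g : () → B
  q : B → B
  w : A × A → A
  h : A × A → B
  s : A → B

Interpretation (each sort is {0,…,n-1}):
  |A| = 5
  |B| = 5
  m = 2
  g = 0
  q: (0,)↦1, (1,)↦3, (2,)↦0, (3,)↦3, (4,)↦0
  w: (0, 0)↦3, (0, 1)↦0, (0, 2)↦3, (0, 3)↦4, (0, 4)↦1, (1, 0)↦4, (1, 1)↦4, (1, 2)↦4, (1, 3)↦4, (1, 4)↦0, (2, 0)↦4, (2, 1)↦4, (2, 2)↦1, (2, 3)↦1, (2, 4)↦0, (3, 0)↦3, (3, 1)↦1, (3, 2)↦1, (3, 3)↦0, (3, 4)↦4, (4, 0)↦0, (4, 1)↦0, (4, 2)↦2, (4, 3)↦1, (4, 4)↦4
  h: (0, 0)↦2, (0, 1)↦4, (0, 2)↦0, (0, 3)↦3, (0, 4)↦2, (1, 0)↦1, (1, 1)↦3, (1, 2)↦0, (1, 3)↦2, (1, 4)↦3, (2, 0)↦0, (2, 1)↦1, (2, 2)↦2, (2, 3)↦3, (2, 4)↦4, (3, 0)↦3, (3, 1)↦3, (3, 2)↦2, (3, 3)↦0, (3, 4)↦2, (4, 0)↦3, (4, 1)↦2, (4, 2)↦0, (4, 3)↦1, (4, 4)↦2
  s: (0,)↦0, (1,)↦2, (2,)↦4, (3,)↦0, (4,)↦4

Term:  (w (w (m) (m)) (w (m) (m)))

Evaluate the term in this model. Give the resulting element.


  m = 2
  m = 2
  (w (m) (m)) = w(2, 2) = 1
  m = 2
  m = 2
  (w (m) (m)) = w(2, 2) = 1
  (w (w (m) (m)) (w (m) (m))) = w(1, 1) = 4

value = 4


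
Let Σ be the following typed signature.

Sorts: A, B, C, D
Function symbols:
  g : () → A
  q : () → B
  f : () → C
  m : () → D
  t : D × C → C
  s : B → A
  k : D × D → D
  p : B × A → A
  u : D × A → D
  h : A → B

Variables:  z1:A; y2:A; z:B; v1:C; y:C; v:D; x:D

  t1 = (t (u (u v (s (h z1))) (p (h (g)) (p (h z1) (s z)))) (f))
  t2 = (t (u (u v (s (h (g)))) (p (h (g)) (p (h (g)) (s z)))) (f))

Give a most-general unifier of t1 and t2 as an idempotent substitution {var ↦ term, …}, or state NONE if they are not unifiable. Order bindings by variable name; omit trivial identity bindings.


{z1 ↦ (g)}


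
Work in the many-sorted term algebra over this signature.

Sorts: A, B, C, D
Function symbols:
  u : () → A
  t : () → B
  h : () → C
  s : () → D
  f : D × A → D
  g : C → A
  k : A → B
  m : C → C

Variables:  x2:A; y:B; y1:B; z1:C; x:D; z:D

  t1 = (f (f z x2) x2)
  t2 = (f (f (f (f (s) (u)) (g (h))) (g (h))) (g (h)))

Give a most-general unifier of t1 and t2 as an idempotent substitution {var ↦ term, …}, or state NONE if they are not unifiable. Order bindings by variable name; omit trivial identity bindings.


{x2 ↦ (g (h)), z ↦ (f (f (s) (u)) (g (h)))}


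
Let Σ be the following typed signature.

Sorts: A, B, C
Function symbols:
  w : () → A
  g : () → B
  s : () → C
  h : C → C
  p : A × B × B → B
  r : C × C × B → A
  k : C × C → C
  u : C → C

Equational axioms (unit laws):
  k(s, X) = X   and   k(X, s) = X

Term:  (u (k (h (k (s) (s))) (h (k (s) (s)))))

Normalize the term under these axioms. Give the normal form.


1. (u (k (h (k (s) (s))) (h (k (s) (s)))))  →  (u (k (h (s)) (h (k (s) (s)))))
2. (u (k (h (s)) (h (k (s) (s)))))  →  (u (k (h (s)) (h (s))))

normal form = (u (k (h (s)) (h (s))))


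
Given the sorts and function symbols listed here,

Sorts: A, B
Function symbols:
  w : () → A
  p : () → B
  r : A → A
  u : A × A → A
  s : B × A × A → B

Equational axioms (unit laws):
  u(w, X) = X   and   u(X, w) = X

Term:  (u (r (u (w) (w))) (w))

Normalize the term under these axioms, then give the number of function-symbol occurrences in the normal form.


size = 2

1. (u (r (u (w) (w))) (w))  →  (r (u (w) (w)))
2. (r (u (w) (w)))  →  (r (w))
normal form: (r (w))


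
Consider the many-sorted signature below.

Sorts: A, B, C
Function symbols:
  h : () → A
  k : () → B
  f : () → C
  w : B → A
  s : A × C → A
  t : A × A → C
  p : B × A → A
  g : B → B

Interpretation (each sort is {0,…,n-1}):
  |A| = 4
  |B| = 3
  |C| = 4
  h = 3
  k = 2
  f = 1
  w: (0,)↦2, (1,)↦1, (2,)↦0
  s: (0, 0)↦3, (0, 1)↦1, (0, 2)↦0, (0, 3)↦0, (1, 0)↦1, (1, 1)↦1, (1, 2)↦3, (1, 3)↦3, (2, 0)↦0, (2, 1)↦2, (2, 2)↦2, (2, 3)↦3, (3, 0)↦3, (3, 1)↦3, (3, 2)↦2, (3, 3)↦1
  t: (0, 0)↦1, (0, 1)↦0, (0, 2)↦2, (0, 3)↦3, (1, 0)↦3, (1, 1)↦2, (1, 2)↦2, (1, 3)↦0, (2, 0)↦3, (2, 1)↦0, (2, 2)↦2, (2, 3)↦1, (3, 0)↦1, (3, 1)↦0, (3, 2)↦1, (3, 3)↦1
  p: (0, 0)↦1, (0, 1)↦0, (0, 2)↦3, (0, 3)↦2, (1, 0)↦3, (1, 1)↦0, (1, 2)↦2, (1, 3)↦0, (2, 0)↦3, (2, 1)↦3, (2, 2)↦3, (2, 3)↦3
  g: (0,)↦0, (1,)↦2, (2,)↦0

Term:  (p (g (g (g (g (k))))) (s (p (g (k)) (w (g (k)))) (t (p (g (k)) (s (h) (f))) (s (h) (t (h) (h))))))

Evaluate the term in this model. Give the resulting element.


  k = 2
  (g (k)) = g(2,) = 0
  (g (g (k))) = g(0,) = 0
  (g (g (g (k)))) = g(0,) = 0
  (g (g (g (g (k))))) = g(0,) = 0
  k = 2
  (g (k)) = g(2,) = 0
  k = 2
  (g (k)) = g(2,) = 0
  (w (g (k))) = w(0,) = 2
  (p (g (k)) (w (g (k)))) = p(0, 2) = 3
  k = 2
  (g (k)) = g(2,) = 0
  h = 3
  f = 1
  (s (h) (f)) = s(3, 1) = 3
  (p (g (k)) (s (h) (f))) = p(0, 3) = 2
  h = 3
  h = 3
  h = 3
  (t (h) (h)) = t(3, 3) = 1
  (s (h) (t (h) (h))) = s(3, 1) = 3
  (t (p (g (k)) (s (h) (f))) (s (h) (t (h) (h)))) = t(2, 3) = 1
  (s (p (g (k)) (w (g (k)))) (t (p (g (k)) (s (h) (f))) (s (h) (t (h) (h))))) = s(3, 1) = 3
  (p (g (g (g (g (k))))) (s (p (g (k)) (w (g (k)))) (t (p (g (k)) (s (h) (f))) (s (h) (t (h) (h)))))) = p(0, 3) = 2

value = 2


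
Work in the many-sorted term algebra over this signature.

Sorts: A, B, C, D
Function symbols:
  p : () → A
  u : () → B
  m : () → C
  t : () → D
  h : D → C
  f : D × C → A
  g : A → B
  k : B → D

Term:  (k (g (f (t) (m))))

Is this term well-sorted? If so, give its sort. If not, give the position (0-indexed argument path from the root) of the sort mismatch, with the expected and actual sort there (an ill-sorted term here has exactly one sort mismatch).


well-sorted; sort = D

      (t) : D
      (m) : C
    (f (t) (m)) : A
  (g (f (t) (m))) : B
(k (g (f (t) (m)))) : D


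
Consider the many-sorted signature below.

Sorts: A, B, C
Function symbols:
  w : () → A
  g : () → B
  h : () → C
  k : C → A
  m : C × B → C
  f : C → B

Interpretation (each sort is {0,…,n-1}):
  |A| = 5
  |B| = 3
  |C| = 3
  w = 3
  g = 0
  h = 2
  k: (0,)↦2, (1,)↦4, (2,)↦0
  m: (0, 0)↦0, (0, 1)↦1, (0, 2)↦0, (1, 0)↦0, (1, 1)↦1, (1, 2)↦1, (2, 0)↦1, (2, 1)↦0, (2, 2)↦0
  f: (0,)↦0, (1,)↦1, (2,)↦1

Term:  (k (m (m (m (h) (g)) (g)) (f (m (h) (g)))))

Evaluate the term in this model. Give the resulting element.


value = 4

  h = 2
  g = 0
  (m (h) (g)) = m(2, 0) = 1
  g = 0
  (m (m (h) (g)) (g)) = m(1, 0) = 0
  h = 2
  g = 0
  (m (h) (g)) = m(2, 0) = 1
  (f (m (h) (g))) = f(1,) = 1
  (m (m (m (h) (g)) (g)) (f (m (h) (g)))) = m(0, 1) = 1
  (k (m (m (m (h) (g)) (g)) (f (m (h) (g))))) = k(1,) = 4
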